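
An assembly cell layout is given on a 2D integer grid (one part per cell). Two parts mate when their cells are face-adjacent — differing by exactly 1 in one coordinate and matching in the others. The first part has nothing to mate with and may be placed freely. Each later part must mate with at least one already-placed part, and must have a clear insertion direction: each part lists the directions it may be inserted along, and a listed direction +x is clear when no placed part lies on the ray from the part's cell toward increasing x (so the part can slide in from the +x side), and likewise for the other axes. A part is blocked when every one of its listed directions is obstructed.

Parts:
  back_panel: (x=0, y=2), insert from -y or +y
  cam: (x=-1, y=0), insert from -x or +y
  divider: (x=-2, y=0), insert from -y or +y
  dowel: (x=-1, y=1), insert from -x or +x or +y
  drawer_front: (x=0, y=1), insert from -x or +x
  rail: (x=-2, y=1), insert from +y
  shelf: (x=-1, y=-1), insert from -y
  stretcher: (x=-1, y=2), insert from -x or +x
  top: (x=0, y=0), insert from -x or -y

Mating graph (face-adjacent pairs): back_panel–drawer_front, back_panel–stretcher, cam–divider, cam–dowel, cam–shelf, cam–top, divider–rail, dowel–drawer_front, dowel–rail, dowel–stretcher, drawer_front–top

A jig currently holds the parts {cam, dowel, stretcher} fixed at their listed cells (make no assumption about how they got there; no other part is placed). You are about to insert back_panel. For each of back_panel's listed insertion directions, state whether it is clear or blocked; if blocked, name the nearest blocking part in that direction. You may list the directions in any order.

+y: clear; -y: clear

-y: ray from back_panel(0, 2) has no placed part ⇒ clear
+y: ray from back_panel(0, 2) has no placed part ⇒ clear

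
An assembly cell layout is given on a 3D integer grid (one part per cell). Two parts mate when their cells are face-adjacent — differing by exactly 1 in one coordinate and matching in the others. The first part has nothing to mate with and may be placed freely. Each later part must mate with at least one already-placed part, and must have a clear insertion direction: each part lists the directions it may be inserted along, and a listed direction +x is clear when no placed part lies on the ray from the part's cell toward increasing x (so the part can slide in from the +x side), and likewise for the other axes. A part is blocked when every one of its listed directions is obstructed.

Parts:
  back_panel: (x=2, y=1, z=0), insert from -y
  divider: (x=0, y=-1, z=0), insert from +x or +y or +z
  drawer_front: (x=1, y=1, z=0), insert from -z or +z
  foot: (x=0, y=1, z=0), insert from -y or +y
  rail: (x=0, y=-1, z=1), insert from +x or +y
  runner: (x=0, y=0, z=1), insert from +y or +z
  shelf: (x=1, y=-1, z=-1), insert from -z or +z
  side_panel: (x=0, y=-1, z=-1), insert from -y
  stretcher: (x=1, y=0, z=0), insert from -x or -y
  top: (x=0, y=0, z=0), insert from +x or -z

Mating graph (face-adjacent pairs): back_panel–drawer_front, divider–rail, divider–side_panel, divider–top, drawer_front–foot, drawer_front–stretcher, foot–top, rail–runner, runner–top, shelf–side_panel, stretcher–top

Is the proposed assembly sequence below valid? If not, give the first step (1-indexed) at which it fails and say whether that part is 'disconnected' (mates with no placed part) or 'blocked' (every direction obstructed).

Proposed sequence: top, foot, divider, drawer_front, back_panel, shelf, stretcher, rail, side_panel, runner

1. top@(0, 0, 0) [+x clear] — {top}
2. foot@(0, 1, 0) [+y clear] — {foot, top}
3. divider@(0, -1, 0) [+x clear] — {divider, foot, top}
4. drawer_front@(1, 1, 0) [-z clear] — {divider, drawer_front, foot, top}
5. back_panel@(2, 1, 0) [-y clear] — {back_panel, divider, drawer_front, foot, top}
6. shelf@(1, -1, -1) — no placed neighbour ⇒ disconnected

Invalid at step 6 (disconnected)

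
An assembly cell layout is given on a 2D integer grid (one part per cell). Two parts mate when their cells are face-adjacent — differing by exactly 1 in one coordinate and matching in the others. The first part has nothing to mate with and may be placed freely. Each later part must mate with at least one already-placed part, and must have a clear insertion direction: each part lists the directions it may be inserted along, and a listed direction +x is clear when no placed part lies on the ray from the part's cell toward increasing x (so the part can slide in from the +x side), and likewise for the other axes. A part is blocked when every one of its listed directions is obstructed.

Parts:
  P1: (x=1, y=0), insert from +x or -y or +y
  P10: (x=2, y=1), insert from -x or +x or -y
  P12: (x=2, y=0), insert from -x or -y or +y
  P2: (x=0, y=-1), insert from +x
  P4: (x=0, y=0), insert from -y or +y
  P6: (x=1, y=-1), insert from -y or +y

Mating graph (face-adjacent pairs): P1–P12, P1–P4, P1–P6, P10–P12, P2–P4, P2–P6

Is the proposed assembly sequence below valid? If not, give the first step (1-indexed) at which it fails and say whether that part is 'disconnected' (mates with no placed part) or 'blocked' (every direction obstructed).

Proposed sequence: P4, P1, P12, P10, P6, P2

Invalid at step 6 (blocked)

1. P4@(0, 0) [-y clear] — {P4}
2. P1@(1, 0) [+x clear] — {P1, P4}
3. P12@(2, 0) [-y clear] — {P1, P12, P4}
4. P10@(2, 1) [-x clear] — {P1, P10, P12, P4}
5. P6@(1, -1) [-y clear] — {P1, P10, P12, P4, P6}
6. P2@(0, -1) — +x all obstructed ⇒ blocked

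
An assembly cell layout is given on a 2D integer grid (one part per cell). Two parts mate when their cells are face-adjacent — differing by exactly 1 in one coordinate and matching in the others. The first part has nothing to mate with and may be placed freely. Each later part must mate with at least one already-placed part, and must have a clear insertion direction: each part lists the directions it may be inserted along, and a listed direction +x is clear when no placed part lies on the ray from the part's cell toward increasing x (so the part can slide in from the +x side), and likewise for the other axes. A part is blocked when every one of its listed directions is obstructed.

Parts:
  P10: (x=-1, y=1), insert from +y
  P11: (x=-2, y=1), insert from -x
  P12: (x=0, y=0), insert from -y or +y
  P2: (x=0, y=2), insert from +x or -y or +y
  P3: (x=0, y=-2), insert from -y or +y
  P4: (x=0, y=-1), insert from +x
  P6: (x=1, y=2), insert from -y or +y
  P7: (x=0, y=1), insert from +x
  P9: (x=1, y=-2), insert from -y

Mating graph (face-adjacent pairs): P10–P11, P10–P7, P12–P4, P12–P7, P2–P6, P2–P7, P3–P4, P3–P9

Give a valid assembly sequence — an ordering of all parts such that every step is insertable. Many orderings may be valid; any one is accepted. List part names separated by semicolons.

1. P3@(0, -2) [-y clear] — {P3}
2. P9@(1, -2) [-y clear] — {P3, P9}
3. P4@(0, -1) [+x clear] — {P3, P4, P9}
4. P12@(0, 0) [+y clear] — {P12, P3, P4, P9}
5. P7@(0, 1) [+x clear] — {P12, P3, P4, P7, P9}
6. P2@(0, 2) [+x clear] — {P12, P2, P3, P4, P7, P9}
7. P6@(1, 2) [+y clear] — {P12, P2, P3, P4, P6, P7, P9}
8. P10@(-1, 1) [+y clear] — {P10, P12, P2, P3, P4, P6, P7, P9}
9. P11@(-2, 1) [-x clear] — {P10, P11, P12, P2, P3, P4, P6, P7, P9}

P3; P9; P4; P12; P7; P2; P6; P10; P11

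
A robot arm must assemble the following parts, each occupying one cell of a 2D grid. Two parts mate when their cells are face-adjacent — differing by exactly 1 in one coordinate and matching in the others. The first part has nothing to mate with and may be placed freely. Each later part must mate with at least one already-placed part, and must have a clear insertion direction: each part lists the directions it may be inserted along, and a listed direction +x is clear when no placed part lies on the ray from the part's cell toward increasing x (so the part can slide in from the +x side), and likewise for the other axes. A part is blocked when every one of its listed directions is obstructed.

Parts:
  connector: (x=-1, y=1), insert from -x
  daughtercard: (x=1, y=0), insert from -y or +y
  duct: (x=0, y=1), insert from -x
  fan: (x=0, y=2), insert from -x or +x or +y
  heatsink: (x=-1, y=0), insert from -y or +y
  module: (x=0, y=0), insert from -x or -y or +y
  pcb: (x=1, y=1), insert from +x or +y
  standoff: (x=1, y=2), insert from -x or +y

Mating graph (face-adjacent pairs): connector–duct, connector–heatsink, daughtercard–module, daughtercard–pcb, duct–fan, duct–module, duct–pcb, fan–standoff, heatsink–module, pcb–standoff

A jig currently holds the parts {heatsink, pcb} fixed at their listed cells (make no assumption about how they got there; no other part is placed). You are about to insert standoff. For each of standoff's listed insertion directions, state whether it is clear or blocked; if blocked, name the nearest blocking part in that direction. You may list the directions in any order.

-x: ray from standoff(1, 2) has no placed part ⇒ clear
+y: ray from standoff(1, 2) has no placed part ⇒ clear

+y: clear; -x: clear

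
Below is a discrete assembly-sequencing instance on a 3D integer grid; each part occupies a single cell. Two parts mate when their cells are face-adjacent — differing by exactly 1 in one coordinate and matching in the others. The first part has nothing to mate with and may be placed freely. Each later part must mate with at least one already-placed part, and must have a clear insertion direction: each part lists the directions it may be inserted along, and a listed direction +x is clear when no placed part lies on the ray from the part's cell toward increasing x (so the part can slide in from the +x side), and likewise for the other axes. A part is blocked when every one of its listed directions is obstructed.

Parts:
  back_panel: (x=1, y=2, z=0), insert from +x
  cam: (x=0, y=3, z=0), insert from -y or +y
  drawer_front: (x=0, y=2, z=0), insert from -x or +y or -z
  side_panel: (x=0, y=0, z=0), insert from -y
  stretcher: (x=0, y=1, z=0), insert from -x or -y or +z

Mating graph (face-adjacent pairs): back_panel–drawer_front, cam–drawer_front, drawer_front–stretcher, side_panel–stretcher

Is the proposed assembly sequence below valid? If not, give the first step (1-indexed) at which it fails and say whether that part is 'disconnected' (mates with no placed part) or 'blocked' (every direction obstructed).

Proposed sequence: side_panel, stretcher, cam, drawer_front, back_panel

1. side_panel@(0, 0, 0) [-y clear] — {side_panel}
2. stretcher@(0, 1, 0) [-x clear] — {side_panel, stretcher}
3. cam@(0, 3, 0) — no placed neighbour ⇒ disconnected

Invalid at step 3 (disconnected)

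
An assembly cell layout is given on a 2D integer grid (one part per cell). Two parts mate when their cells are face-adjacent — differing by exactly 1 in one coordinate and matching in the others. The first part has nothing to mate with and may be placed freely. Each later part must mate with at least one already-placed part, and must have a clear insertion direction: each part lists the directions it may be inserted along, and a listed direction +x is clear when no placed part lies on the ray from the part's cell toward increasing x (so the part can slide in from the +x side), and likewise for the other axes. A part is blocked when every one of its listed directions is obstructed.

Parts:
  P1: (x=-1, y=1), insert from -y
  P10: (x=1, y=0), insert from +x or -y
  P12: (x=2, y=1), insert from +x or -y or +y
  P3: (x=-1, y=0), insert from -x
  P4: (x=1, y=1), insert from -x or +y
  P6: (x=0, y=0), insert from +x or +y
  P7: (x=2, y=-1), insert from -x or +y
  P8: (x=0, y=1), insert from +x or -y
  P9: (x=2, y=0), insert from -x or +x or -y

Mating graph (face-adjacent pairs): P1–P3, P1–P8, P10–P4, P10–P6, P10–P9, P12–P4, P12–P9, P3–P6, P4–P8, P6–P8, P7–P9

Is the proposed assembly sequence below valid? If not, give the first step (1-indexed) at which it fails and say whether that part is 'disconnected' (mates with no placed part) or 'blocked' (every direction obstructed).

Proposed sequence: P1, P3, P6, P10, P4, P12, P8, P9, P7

Invalid at step 7 (blocked)

1. P1@(-1, 1) [-y clear] — {P1}
2. P3@(-1, 0) [-x clear] — {P1, P3}
3. P6@(0, 0) [+x clear] — {P1, P3, P6}
4. P10@(1, 0) [+x clear] — {P1, P10, P3, P6}
5. P4@(1, 1) [+y clear] — {P1, P10, P3, P4, P6}
6. P12@(2, 1) [+x clear] — {P1, P10, P12, P3, P4, P6}
7. P8@(0, 1) — +x/-y all obstructed ⇒ blocked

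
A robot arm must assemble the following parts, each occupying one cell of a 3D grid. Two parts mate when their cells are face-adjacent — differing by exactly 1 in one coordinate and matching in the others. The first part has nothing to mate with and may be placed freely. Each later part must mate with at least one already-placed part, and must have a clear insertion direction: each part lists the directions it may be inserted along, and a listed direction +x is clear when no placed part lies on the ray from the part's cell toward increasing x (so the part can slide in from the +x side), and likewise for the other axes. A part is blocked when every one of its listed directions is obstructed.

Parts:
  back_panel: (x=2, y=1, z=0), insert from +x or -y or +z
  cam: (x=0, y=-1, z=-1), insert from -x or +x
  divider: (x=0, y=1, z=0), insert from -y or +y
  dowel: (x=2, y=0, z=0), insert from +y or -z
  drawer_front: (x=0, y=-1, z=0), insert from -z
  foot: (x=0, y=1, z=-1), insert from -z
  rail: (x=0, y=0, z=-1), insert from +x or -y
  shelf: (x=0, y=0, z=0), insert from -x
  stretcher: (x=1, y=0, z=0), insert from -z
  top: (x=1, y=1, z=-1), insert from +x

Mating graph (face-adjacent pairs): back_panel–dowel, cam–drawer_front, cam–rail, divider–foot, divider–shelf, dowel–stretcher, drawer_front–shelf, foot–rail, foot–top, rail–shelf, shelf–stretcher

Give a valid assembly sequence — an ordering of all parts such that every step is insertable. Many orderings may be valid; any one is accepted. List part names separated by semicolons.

1. drawer_front@(0, -1, 0) [-z clear] — {drawer_front}
2. cam@(0, -1, -1) [-x clear] — {cam, drawer_front}
3. rail@(0, 0, -1) [+x clear] — {cam, drawer_front, rail}
4. foot@(0, 1, -1) [-z clear] — {cam, drawer_front, foot, rail}
5. top@(1, 1, -1) [+x clear] — {cam, drawer_front, foot, rail, top}
6. divider@(0, 1, 0) [+y clear] — {cam, divider, drawer_front, foot, rail, top}
7. shelf@(0, 0, 0) [-x clear] — {cam, divider, drawer_front, foot, rail, shelf, top}
8. stretcher@(1, 0, 0) [-z clear] — {cam, divider, drawer_front, foot, rail, shelf, stretcher, top}
9. dowel@(2, 0, 0) [+y clear] — {cam, divider, dowel, drawer_front, foot, rail, shelf, stretcher, top}
10. back_panel@(2, 1, 0) [+x clear] — {back_panel, cam, divider, dowel, drawer_front, foot, rail, shelf, stretcher, top}

drawer_front; cam; rail; foot; top; divider; shelf; stretcher; dowel; back_panel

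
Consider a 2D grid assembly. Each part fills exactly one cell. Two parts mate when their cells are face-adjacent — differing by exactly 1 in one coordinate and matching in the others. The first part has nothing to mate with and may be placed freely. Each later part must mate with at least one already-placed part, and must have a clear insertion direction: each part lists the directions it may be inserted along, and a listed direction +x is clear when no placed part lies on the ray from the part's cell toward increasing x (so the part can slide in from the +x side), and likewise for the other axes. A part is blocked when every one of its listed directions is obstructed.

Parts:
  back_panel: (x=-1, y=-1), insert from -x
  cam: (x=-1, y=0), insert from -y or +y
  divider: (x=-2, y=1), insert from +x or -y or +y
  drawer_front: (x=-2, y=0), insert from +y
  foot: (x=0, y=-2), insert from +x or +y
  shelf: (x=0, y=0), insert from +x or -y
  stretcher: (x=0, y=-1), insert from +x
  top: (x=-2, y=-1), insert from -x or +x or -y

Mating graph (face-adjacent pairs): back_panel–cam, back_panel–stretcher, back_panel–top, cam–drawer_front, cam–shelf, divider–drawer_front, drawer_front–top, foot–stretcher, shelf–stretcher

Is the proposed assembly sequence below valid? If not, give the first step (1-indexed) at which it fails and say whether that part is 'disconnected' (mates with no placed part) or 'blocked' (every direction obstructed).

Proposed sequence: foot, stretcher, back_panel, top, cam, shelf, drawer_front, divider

1. foot@(0, -2) [+x clear] — {foot}
2. stretcher@(0, -1) [+x clear] — {foot, stretcher}
3. back_panel@(-1, -1) [-x clear] — {back_panel, foot, stretcher}
4. top@(-2, -1) [-x clear] — {back_panel, foot, stretcher, top}
5. cam@(-1, 0) [+y clear] — {back_panel, cam, foot, stretcher, top}
6. shelf@(0, 0) [+x clear] — {back_panel, cam, foot, shelf, stretcher, top}
7. drawer_front@(-2, 0) [+y clear] — {back_panel, cam, drawer_front, foot, shelf, stretcher, top}
8. divider@(-2, 1) [+x clear] — {back_panel, cam, divider, drawer_front, foot, shelf, stretcher, top}

Valid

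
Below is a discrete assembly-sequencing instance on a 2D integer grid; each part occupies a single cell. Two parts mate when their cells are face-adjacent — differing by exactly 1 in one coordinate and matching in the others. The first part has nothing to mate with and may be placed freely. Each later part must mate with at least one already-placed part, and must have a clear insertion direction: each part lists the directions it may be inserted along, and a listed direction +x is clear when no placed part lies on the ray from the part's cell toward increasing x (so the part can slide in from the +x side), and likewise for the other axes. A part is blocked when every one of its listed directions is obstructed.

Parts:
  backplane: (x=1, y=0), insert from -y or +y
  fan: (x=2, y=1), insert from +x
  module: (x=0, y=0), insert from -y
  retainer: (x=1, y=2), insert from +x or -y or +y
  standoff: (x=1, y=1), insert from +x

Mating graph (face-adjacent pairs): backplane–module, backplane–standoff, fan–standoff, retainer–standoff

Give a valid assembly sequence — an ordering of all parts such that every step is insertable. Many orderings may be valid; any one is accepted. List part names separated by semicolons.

retainer; standoff; backplane; fan; module

1. retainer@(1, 2) [+x clear] — {retainer}
2. standoff@(1, 1) [+x clear] — {retainer, standoff}
3. backplane@(1, 0) [-y clear] — {backplane, retainer, standoff}
4. fan@(2, 1) [+x clear] — {backplane, fan, retainer, standoff}
5. module@(0, 0) [-y clear] — {backplane, fan, module, retainer, standoff}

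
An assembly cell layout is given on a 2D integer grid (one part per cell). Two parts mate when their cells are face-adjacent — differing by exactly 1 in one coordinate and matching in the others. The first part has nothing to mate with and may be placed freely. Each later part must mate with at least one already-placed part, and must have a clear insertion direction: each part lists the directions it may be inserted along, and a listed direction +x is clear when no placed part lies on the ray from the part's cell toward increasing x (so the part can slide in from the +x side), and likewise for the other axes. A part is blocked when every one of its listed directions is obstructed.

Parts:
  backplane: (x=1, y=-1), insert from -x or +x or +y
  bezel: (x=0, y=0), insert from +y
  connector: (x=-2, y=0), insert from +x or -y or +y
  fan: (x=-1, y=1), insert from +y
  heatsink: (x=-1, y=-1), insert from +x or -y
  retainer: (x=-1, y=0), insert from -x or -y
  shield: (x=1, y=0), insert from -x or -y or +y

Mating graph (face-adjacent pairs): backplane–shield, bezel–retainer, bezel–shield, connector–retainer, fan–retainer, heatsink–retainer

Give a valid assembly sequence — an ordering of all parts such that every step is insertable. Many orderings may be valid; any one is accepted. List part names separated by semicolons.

fan; retainer; connector; bezel; shield; heatsink; backplane

1. fan@(-1, 1) [+y clear] — {fan}
2. retainer@(-1, 0) [-x clear] — {fan, retainer}
3. connector@(-2, 0) [-y clear] — {connector, fan, retainer}
4. bezel@(0, 0) [+y clear] — {bezel, connector, fan, retainer}
5. shield@(1, 0) [-y clear] — {bezel, connector, fan, retainer, shield}
6. heatsink@(-1, -1) [+x clear] — {bezel, connector, fan, heatsink, retainer, shield}
7. backplane@(1, -1) [+x clear] — {backplane, bezel, connector, fan, heatsink, retainer, shield}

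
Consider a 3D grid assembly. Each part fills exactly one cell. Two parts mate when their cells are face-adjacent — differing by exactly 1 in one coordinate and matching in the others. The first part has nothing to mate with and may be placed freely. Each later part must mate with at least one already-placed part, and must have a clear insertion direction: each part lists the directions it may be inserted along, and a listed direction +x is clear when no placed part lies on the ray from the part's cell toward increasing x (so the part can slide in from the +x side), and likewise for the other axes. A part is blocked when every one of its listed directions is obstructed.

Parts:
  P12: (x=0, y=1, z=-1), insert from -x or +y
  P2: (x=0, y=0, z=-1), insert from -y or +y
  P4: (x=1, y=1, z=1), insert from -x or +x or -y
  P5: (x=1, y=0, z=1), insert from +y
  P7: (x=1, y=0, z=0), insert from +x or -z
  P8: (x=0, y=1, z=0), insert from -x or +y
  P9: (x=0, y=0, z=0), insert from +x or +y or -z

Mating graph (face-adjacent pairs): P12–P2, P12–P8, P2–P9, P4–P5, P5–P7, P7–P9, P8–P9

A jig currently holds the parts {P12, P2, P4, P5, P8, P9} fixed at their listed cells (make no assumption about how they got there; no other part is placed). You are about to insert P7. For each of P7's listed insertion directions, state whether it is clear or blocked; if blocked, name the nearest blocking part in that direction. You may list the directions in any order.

+x: clear; -z: clear

+x: ray from P7(1, 0, 0) has no placed part ⇒ clear
-z: ray from P7(1, 0, 0) has no placed part ⇒ clear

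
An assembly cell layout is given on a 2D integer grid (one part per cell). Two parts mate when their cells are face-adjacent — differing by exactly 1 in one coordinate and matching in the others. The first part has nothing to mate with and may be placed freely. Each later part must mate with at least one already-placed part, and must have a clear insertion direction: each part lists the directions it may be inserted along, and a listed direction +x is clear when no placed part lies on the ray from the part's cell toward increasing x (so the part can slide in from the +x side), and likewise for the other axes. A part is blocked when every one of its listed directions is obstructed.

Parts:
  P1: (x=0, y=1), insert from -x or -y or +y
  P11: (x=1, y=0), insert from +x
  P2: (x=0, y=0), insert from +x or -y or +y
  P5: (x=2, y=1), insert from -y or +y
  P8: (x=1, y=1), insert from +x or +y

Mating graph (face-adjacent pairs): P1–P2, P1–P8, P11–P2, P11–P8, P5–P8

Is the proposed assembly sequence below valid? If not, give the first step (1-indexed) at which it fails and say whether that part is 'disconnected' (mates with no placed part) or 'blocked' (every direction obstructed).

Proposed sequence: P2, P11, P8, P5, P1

1. P2@(0, 0) [+x clear] — {P2}
2. P11@(1, 0) [+x clear] — {P11, P2}
3. P8@(1, 1) [+x clear] — {P11, P2, P8}
4. P5@(2, 1) [-y clear] — {P11, P2, P5, P8}
5. P1@(0, 1) [-x clear] — {P1, P11, P2, P5, P8}

Valid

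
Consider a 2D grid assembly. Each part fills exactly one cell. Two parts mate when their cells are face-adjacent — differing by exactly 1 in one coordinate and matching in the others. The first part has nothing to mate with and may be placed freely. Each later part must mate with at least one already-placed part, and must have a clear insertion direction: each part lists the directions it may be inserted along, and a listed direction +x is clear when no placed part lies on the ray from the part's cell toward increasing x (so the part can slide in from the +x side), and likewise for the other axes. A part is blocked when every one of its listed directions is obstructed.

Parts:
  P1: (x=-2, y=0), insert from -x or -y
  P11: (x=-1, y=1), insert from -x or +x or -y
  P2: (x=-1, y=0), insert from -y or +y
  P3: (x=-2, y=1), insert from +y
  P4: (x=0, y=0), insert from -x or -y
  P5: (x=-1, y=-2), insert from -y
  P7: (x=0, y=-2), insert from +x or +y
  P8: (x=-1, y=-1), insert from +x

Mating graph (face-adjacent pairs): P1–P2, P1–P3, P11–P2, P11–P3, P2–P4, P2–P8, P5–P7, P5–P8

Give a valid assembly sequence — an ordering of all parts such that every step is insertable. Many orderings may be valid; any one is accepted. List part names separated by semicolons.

1. P1@(-2, 0) [-x clear] — {P1}
2. P3@(-2, 1) [+y clear] — {P1, P3}
3. P11@(-1, 1) [+x clear] — {P1, P11, P3}
4. P2@(-1, 0) [-y clear] — {P1, P11, P2, P3}
5. P4@(0, 0) [-y clear] — {P1, P11, P2, P3, P4}
6. P8@(-1, -1) [+x clear] — {P1, P11, P2, P3, P4, P8}
7. P5@(-1, -2) [-y clear] — {P1, P11, P2, P3, P4, P5, P8}
8. P7@(0, -2) [+x clear] — {P1, P11, P2, P3, P4, P5, P7, P8}

P1; P3; P11; P2; P4; P8; P5; P7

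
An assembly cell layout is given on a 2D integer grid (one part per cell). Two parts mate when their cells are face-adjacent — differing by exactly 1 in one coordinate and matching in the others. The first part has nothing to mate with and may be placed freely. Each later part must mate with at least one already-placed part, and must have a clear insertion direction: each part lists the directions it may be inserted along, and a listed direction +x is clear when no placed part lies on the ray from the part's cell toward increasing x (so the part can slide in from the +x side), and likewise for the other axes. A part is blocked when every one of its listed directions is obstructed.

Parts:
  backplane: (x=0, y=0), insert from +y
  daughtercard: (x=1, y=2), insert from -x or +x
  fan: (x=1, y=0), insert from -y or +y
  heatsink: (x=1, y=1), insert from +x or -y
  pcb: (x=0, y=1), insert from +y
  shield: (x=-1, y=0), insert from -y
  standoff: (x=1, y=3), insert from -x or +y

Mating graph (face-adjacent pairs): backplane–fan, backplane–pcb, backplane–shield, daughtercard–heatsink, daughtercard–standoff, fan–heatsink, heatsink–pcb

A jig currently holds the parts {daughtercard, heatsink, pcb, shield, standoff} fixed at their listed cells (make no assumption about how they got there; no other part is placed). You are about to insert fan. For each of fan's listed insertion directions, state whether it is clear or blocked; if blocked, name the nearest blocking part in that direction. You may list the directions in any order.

-y: ray from fan(1, 0) has no placed part ⇒ clear
+y: nearest on ray is heatsink@(1, 1) ⇒ blocked

+y: blocked by heatsink; -y: clear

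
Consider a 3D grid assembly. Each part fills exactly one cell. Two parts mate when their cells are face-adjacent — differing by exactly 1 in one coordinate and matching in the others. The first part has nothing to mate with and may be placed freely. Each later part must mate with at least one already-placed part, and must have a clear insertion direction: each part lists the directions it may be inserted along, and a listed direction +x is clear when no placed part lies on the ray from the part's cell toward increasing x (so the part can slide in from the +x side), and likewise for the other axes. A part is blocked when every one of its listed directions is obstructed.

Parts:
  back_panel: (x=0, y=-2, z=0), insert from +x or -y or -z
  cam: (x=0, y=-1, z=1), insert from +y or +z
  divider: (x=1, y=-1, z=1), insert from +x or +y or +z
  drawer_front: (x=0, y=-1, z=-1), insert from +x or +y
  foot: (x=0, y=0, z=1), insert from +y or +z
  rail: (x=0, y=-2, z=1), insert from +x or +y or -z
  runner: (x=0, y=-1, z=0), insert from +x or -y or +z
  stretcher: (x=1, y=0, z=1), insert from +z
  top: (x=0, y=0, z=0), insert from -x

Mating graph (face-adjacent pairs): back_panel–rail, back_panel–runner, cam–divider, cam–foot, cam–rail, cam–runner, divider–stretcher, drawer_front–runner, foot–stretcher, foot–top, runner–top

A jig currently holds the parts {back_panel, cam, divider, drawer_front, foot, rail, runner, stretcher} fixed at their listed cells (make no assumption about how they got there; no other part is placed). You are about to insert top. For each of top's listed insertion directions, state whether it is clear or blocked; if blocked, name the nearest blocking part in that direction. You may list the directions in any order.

-x: ray from top(0, 0, 0) has no placed part ⇒ clear

-x: clear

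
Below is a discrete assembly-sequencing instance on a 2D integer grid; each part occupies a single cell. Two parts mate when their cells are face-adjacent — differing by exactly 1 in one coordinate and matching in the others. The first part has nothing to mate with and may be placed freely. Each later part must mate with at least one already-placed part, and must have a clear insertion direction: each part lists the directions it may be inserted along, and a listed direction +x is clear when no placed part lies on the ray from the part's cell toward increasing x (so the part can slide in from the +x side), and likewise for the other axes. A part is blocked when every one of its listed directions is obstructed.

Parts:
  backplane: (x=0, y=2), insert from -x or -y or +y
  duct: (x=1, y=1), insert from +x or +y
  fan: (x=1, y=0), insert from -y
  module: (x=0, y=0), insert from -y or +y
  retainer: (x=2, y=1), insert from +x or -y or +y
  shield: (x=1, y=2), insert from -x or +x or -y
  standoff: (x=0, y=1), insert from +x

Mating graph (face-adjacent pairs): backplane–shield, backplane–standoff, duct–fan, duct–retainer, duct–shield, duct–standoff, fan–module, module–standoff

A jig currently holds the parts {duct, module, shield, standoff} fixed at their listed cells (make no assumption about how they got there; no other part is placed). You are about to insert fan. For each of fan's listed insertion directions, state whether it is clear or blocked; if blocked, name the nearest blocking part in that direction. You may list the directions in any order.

-y: ray from fan(1, 0) has no placed part ⇒ clear

-y: clear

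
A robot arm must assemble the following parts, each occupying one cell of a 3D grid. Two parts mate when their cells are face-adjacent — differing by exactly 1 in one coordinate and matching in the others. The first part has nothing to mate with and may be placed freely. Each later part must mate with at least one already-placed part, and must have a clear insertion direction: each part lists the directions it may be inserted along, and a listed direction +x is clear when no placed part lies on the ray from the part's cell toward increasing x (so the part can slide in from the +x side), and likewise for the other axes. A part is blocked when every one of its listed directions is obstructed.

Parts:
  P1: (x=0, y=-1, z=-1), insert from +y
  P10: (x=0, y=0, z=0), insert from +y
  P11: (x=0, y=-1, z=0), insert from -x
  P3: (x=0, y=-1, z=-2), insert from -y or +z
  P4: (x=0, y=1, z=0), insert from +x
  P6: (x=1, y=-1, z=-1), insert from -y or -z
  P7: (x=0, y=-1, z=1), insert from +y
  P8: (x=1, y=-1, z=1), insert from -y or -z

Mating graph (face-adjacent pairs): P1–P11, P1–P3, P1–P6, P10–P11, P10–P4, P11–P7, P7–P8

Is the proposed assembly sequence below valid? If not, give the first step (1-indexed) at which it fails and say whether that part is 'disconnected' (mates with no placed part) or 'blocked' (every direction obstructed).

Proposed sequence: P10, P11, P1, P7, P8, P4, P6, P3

Valid

1. P10@(0, 0, 0) [+y clear] — {P10}
2. P11@(0, -1, 0) [-x clear] — {P10, P11}
3. P1@(0, -1, -1) [+y clear] — {P1, P10, P11}
4. P7@(0, -1, 1) [+y clear] — {P1, P10, P11, P7}
5. P8@(1, -1, 1) [-y clear] — {P1, P10, P11, P7, P8}
6. P4@(0, 1, 0) [+x clear] — {P1, P10, P11, P4, P7, P8}
7. P6@(1, -1, -1) [-y clear] — {P1, P10, P11, P4, P6, P7, P8}
8. P3@(0, -1, -2) [-y clear] — {P1, P10, P11, P3, P4, P6, P7, P8}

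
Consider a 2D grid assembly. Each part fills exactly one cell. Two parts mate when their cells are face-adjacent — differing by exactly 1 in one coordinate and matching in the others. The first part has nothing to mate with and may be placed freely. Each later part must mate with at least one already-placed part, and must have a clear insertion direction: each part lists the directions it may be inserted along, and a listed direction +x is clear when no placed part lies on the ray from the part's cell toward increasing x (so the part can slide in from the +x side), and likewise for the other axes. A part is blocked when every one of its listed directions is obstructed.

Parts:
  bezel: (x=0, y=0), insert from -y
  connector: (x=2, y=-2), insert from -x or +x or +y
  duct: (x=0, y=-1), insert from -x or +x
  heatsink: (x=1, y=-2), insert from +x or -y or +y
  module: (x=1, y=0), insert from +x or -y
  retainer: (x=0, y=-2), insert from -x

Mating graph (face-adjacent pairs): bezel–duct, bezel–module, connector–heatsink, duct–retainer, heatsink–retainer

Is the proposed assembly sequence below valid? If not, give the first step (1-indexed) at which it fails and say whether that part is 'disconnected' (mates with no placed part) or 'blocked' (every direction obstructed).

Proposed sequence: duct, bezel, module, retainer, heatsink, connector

1. duct@(0, -1) [-x clear] — {duct}
2. bezel@(0, 0) — -y all obstructed ⇒ blocked

Invalid at step 2 (blocked)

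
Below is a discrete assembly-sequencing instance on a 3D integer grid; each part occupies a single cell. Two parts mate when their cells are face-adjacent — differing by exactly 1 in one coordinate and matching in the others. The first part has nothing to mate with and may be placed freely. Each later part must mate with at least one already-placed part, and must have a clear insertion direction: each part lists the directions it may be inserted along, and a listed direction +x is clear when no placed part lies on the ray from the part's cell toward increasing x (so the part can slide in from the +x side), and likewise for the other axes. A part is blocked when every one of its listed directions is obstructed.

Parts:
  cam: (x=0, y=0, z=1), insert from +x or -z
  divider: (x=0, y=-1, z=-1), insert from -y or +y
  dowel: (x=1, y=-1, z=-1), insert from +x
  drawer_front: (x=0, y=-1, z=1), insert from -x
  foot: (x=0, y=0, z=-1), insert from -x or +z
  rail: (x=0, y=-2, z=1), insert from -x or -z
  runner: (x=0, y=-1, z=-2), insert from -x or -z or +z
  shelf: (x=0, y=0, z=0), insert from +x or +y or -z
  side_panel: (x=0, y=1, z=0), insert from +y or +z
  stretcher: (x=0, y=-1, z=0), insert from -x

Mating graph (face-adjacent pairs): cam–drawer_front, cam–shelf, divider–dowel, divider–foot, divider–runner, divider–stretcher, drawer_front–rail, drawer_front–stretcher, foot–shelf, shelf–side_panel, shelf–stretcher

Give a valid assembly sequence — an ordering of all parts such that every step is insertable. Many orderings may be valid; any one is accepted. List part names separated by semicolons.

side_panel; shelf; foot; divider; runner; cam; drawer_front; rail; stretcher; dowel

1. side_panel@(0, 1, 0) [+y clear] — {side_panel}
2. shelf@(0, 0, 0) [+x clear] — {shelf, side_panel}
3. foot@(0, 0, -1) [-x clear] — {foot, shelf, side_panel}
4. divider@(0, -1, -1) [-y clear] — {divider, foot, shelf, side_panel}
5. runner@(0, -1, -2) [-x clear] — {divider, foot, runner, shelf, side_panel}
6. cam@(0, 0, 1) [+x clear] — {cam, divider, foot, runner, shelf, side_panel}
7. drawer_front@(0, -1, 1) [-x clear] — {cam, divider, drawer_front, foot, runner, shelf, side_panel}
8. rail@(0, -2, 1) [-x clear] — {cam, divider, drawer_front, foot, rail, runner, shelf, side_panel}
9. stretcher@(0, -1, 0) [-x clear] — {cam, divider, drawer_front, foot, rail, runner, shelf, side_panel, stretcher}
10. dowel@(1, -1, -1) [+x clear] — {cam, divider, dowel, drawer_front, foot, rail, runner, shelf, side_panel, stretcher}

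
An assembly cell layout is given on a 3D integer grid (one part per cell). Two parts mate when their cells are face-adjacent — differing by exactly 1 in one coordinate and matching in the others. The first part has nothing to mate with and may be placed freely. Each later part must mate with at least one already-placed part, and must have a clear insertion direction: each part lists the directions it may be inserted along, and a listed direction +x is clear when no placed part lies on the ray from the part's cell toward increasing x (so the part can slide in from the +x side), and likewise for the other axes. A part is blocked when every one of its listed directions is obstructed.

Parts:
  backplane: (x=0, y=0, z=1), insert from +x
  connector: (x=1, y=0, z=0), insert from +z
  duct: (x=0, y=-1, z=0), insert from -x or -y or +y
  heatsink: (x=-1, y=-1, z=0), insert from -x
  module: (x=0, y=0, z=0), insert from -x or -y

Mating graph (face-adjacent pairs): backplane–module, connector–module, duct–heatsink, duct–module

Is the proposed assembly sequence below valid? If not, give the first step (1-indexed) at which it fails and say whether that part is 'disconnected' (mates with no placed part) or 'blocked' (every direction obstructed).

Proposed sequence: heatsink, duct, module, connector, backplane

1. heatsink@(-1, -1, 0) [-x clear] — {heatsink}
2. duct@(0, -1, 0) [-y clear] — {duct, heatsink}
3. module@(0, 0, 0) [-x clear] — {duct, heatsink, module}
4. connector@(1, 0, 0) [+z clear] — {connector, duct, heatsink, module}
5. backplane@(0, 0, 1) [+x clear] — {backplane, connector, duct, heatsink, module}

Valid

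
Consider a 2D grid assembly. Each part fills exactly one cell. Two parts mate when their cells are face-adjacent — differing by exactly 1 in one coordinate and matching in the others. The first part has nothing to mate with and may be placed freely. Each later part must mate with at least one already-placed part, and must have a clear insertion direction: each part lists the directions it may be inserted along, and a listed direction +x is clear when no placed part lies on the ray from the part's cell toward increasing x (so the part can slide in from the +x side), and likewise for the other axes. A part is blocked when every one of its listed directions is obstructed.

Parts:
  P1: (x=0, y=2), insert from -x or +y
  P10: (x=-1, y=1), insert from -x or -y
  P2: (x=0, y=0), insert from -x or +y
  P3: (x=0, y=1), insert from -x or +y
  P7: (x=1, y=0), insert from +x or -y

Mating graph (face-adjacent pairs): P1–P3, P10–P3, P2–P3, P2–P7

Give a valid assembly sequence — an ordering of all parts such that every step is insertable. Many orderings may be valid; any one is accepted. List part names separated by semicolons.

P10; P3; P2; P1; P7

1. P10@(-1, 1) [-x clear] — {P10}
2. P3@(0, 1) [+y clear] — {P10, P3}
3. P2@(0, 0) [-x clear] — {P10, P2, P3}
4. P1@(0, 2) [-x clear] — {P1, P10, P2, P3}
5. P7@(1, 0) [+x clear] — {P1, P10, P2, P3, P7}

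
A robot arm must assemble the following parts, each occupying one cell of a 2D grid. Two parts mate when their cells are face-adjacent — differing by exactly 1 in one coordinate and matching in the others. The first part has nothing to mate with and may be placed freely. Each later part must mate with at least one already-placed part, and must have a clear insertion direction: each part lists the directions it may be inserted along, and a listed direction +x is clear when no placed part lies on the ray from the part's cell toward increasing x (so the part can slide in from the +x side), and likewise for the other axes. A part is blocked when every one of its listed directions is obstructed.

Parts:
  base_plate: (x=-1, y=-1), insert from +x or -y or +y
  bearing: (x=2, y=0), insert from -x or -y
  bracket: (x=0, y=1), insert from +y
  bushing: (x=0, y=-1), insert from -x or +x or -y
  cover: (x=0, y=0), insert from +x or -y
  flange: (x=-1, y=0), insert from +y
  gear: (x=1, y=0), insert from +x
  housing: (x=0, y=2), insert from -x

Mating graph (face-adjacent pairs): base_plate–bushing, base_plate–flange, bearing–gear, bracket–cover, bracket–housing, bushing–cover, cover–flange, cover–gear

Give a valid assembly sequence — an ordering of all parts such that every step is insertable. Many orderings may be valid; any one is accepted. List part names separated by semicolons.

gear; cover; flange; bracket; base_plate; bearing; bushing; housing

1. gear@(1, 0) [+x clear] — {gear}
2. cover@(0, 0) [-y clear] — {cover, gear}
3. flange@(-1, 0) [+y clear] — {cover, flange, gear}
4. bracket@(0, 1) [+y clear] — {bracket, cover, flange, gear}
5. base_plate@(-1, -1) [+x clear] — {base_plate, bracket, cover, flange, gear}
6. bearing@(2, 0) [-y clear] — {base_plate, bearing, bracket, cover, flange, gear}
7. bushing@(0, -1) [+x clear] — {base_plate, bearing, bracket, bushing, cover, flange, gear}
8. housing@(0, 2) [-x clear] — {base_plate, bearing, bracket, bushing, cover, flange, gear, housing}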